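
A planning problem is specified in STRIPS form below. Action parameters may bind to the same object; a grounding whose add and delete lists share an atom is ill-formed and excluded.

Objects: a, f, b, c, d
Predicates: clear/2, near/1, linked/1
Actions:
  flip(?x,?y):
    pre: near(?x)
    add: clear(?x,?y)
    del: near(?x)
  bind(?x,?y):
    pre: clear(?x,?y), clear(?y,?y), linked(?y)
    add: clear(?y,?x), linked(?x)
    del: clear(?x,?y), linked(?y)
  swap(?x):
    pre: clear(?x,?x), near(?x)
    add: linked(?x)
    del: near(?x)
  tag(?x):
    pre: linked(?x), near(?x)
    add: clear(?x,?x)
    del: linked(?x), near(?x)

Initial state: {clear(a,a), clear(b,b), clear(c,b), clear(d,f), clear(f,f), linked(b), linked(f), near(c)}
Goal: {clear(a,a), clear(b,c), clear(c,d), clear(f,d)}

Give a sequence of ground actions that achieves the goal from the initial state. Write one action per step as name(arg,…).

1. flip(c,d)  →  {clear(a,a), clear(b,b), clear(c,b), clear(c,d), clear(d,f), clear(f,f), linked(b), linked(f)}
2. bind(c,b)  →  {clear(a,a), clear(b,b), clear(b,c), clear(c,d), clear(d,f), clear(f,f), linked(c), linked(f)}
3. bind(d,f)  →  {clear(a,a), clear(b,b), clear(b,c), clear(c,d), clear(f,d), clear(f,f), linked(c), linked(d)}

flip(c,d); bind(c,b); bind(d,f)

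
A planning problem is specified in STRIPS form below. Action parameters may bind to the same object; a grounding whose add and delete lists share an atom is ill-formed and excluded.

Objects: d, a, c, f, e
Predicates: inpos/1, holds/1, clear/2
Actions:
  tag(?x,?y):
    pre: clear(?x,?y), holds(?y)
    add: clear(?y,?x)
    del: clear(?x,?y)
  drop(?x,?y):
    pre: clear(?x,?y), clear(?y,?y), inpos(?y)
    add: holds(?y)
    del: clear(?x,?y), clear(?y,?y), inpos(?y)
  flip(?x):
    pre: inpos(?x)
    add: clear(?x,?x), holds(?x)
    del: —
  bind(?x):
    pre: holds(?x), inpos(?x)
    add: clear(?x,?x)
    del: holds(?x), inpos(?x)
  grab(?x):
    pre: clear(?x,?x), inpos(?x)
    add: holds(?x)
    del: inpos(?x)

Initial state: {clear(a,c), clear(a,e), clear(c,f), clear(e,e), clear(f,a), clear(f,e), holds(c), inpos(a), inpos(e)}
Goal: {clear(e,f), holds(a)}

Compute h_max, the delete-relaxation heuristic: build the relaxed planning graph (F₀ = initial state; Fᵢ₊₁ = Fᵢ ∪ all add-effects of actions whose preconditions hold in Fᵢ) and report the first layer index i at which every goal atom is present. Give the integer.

F0 = init (9 atoms)
F1 = F0 ∪ {clear(a,a), clear(c,a), holds(a), holds(e)}  (13 atoms)
F2 = F1 ∪ {clear(a,f), clear(e,a), clear(e,f)}  (16 atoms)
goal ⊆ F2  ⇒  h_max = 2

2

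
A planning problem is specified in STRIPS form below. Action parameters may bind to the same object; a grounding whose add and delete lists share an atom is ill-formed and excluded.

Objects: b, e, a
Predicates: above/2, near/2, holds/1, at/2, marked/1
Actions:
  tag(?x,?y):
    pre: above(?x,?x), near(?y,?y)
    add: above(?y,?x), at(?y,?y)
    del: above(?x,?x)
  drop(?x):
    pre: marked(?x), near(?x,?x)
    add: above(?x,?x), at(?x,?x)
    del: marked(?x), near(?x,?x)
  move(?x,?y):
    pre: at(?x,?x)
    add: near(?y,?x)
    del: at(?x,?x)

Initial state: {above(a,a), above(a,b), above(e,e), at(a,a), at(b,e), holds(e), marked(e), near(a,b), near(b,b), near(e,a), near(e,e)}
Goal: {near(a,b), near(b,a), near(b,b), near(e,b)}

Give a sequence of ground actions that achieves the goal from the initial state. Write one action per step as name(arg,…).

tag(e,b); move(b,e); move(a,b)

1. tag(e,b)  →  {above(a,a), above(a,b), above(b,e), at(a,a), at(b,b), at(b,e), holds(e), marked(e), near(a,b), near(b,b), near(e,a), near(e,e)}
2. move(b,e)  →  {above(a,a), above(a,b), above(b,e), at(a,a), at(b,e), holds(e), marked(e), near(a,b), near(b,b), near(e,a), near(e,b), near(e,e)}
3. move(a,b)  →  {above(a,a), above(a,b), above(b,e), at(b,e), holds(e), marked(e), near(a,b), near(b,a), near(b,b), near(e,a), near(e,b), near(e,e)}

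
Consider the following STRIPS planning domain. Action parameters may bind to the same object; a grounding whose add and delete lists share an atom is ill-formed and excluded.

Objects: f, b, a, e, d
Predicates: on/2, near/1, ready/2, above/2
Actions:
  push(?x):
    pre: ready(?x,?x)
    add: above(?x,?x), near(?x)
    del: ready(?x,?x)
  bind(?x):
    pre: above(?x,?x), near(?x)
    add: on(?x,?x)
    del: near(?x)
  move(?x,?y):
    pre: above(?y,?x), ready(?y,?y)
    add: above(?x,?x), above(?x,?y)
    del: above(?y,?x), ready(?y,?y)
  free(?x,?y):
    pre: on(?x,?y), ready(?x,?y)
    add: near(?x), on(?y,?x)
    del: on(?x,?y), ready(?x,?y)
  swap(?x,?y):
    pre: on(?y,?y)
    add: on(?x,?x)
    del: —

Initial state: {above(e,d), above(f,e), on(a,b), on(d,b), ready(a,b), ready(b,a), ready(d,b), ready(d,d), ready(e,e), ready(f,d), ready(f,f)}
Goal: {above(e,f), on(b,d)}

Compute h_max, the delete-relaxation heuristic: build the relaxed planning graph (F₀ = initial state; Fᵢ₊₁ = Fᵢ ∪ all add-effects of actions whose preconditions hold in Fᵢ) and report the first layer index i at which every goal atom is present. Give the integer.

F0 = init (11 atoms)
F1 = F0 ∪ {above(d,d), above(d,e), above(e,e), above(e,f), above(f,f), near(a), near(d), near(e), near(f), on(b,a), on(b,d)}  (22 atoms)
goal ⊆ F1  ⇒  h_max = 1

1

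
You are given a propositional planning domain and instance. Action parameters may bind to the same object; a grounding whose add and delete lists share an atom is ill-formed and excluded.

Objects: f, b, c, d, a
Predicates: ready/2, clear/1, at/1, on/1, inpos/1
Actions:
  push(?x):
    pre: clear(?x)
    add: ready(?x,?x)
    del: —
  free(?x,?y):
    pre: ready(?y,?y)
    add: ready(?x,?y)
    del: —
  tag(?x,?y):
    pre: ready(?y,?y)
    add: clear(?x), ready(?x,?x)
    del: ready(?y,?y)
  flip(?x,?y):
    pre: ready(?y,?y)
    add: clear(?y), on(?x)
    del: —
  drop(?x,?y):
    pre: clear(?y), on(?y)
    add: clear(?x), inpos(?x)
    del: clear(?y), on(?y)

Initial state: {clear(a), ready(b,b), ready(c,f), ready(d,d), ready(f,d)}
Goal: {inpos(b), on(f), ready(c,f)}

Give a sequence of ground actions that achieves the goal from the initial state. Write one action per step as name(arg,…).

flip(f,b); flip(d,d); drop(b,d)

1. flip(f,b)  →  {clear(a), clear(b), on(f), ready(b,b), ready(c,f), ready(d,d), ready(f,d)}
2. flip(d,d)  →  {clear(a), clear(b), clear(d), on(d), on(f), ready(b,b), ready(c,f), ready(d,d), ready(f,d)}
3. drop(b,d)  →  {clear(a), clear(b), inpos(b), on(f), ready(b,b), ready(c,f), ready(d,d), ready(f,d)}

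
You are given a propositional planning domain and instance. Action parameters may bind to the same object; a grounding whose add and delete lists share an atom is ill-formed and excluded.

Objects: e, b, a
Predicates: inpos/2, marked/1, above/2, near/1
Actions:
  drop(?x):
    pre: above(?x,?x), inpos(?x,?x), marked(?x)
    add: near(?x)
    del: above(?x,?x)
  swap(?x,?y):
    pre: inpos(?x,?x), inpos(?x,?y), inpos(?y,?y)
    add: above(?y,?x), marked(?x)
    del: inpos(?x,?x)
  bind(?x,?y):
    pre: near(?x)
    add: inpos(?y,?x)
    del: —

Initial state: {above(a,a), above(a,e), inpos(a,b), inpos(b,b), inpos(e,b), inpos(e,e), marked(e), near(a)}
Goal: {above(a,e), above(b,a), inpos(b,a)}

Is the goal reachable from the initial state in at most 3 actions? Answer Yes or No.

1. bind(a,b)  →  {above(a,a), above(a,e), inpos(a,b), inpos(b,a), inpos(b,b), inpos(e,b), inpos(e,e), marked(e), near(a)}
2. bind(a,a)  →  {above(a,a), above(a,e), inpos(a,a), inpos(a,b), inpos(b,a), inpos(b,b), inpos(e,b), inpos(e,e), marked(e), near(a)}
3. swap(a,b)  →  {above(a,a), above(a,e), above(b,a), inpos(a,b), inpos(b,a), inpos(b,b), inpos(e,b), inpos(e,e), marked(a), marked(e), near(a)}
optimal plan length = 3; 3 ≤ 3

Yes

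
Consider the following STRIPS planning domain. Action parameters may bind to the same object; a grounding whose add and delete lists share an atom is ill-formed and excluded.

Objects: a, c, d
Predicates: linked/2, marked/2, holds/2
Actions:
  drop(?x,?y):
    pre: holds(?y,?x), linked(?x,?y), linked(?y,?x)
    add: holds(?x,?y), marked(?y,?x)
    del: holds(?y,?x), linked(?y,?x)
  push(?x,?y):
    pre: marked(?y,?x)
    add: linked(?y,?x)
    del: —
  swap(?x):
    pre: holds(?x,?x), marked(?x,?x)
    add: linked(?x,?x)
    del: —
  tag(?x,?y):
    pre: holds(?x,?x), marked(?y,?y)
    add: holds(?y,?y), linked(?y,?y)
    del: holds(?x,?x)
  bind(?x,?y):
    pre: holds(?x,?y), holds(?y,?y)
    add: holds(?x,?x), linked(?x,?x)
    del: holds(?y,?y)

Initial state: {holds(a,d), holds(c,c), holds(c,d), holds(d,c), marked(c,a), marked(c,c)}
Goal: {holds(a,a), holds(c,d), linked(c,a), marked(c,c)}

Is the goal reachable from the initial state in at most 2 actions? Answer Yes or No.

1. push(a,c)  →  {holds(a,d), holds(c,c), holds(c,d), holds(d,c), linked(c,a), marked(c,a), marked(c,c)}
2. bind(d,c)  →  {holds(a,d), holds(c,d), holds(d,c), holds(d,d), linked(c,a), linked(d,d), marked(c,a), marked(c,c)}
3. bind(a,d)  →  {holds(a,a), holds(a,d), holds(c,d), holds(d,c), linked(a,a), linked(c,a), linked(d,d), marked(c,a), marked(c,c)}
optimal plan length = 3; 3 > 2

No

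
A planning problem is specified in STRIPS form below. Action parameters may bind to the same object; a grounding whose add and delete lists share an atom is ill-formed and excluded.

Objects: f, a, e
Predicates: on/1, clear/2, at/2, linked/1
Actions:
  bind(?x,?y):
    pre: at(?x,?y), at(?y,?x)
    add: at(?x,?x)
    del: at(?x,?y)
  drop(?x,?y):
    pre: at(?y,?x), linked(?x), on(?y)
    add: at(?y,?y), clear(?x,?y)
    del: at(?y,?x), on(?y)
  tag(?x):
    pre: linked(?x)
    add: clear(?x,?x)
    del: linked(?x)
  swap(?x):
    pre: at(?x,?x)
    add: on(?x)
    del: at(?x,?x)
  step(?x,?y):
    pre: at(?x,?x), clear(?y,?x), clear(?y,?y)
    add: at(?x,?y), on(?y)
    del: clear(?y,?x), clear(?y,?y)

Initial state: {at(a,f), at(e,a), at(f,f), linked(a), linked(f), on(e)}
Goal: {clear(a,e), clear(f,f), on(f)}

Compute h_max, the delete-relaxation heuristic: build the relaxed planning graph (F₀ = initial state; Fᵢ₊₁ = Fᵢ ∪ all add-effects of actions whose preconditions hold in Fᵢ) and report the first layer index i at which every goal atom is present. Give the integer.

F0 = init (6 atoms)
F1 = F0 ∪ {at(e,e), clear(a,a), clear(a,e), clear(f,f), on(f)}  (11 atoms)
goal ⊆ F1  ⇒  h_max = 1

1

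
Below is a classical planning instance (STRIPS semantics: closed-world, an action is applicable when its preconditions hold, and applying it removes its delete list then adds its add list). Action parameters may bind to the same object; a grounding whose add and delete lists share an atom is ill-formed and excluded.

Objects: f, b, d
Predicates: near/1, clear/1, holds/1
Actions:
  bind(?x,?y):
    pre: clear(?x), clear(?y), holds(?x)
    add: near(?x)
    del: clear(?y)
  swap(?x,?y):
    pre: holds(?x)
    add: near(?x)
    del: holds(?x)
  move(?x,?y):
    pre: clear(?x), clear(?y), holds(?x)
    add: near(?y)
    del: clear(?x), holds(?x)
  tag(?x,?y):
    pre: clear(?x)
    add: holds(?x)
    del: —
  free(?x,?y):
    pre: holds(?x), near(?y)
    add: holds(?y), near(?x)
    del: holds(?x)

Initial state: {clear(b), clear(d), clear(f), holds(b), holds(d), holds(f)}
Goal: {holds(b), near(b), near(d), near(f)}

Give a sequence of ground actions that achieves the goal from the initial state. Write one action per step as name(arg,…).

1. bind(f,f)  →  {clear(b), clear(d), holds(b), holds(d), holds(f), near(f)}
2. bind(b,b)  →  {clear(d), holds(b), holds(d), holds(f), near(b), near(f)}
3. bind(d,d)  →  {holds(b), holds(d), holds(f), near(b), near(d), near(f)}

bind(f,f); bind(b,b); bind(d,d)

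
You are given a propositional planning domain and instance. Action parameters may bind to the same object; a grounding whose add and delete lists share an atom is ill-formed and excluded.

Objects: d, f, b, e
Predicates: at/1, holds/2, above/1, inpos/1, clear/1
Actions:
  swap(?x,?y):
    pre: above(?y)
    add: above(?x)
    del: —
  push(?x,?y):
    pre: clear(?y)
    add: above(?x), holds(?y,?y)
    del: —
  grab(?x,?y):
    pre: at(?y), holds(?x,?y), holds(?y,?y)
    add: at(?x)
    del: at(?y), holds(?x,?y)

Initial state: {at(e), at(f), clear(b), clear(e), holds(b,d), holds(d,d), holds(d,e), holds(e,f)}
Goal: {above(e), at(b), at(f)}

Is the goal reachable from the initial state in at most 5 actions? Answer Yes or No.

1. push(e,e)  →  {above(e), at(e), at(f), clear(b), clear(e), holds(b,d), holds(d,d), holds(d,e), holds(e,e), holds(e,f)}
2. grab(d,e)  →  {above(e), at(d), at(f), clear(b), clear(e), holds(b,d), holds(d,d), holds(e,e), holds(e,f)}
3. grab(b,d)  →  {above(e), at(b), at(f), clear(b), clear(e), holds(d,d), holds(e,e), holds(e,f)}
optimal plan length = 3; 3 ≤ 5

Yes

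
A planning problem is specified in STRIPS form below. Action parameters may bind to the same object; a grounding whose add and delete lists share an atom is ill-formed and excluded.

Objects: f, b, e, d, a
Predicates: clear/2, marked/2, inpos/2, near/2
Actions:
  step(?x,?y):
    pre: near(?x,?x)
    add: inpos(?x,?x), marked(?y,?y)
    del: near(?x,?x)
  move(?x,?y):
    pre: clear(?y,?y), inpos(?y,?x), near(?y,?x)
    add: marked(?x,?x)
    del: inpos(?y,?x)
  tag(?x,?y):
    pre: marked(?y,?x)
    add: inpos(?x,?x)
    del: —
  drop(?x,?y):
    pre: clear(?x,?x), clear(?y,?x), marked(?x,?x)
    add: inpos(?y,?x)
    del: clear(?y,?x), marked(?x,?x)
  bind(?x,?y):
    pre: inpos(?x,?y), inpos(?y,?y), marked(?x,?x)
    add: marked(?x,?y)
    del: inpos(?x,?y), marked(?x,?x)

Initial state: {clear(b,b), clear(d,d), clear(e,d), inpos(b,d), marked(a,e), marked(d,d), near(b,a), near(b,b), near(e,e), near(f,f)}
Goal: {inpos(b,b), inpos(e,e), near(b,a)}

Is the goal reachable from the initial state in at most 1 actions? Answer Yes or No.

1. step(b,f)  →  {clear(b,b), clear(d,d), clear(e,d), inpos(b,b), inpos(b,d), marked(a,e), marked(d,d), marked(f,f), near(b,a), near(e,e), near(f,f)}
2. step(e,f)  →  {clear(b,b), clear(d,d), clear(e,d), inpos(b,b), inpos(b,d), inpos(e,e), marked(a,e), marked(d,d), marked(f,f), near(b,a), near(f,f)}
optimal plan length = 2; 2 > 1

No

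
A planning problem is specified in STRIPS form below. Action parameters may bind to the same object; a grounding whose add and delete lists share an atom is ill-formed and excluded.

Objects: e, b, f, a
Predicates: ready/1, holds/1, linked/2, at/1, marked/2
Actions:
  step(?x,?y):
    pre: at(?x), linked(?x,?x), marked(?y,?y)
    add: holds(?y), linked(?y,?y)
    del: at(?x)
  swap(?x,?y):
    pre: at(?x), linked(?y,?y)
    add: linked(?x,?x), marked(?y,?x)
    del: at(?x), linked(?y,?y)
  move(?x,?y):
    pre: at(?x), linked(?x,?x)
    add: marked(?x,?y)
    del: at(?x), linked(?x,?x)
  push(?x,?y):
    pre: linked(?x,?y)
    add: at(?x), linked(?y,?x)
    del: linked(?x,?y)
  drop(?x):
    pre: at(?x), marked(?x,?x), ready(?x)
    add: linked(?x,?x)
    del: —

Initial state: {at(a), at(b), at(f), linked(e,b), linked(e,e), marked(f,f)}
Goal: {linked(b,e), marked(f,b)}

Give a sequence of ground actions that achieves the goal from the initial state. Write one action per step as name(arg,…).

swap(f,e); swap(b,f); push(e,b)

1. swap(f,e)  →  {at(a), at(b), linked(e,b), linked(f,f), marked(e,f), marked(f,f)}
2. swap(b,f)  →  {at(a), linked(b,b), linked(e,b), marked(e,f), marked(f,b), marked(f,f)}
3. push(e,b)  →  {at(a), at(e), linked(b,b), linked(b,e), marked(e,f), marked(f,b), marked(f,f)}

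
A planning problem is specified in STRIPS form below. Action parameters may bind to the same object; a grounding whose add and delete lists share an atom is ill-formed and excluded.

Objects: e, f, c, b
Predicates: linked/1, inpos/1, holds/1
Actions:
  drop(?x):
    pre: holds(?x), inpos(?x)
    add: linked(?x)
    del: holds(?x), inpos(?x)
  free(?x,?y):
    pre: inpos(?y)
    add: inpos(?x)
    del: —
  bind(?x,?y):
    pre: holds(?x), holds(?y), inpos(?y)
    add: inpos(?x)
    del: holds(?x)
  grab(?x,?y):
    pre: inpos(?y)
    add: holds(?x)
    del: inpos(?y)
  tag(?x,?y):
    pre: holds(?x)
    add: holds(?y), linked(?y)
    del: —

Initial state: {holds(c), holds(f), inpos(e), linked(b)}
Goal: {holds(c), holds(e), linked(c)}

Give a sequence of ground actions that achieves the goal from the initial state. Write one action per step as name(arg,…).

1. grab(e,e)  →  {holds(c), holds(e), holds(f), linked(b)}
2. tag(e,c)  →  {holds(c), holds(e), holds(f), linked(b), linked(c)}

grab(e,e); tag(e,c)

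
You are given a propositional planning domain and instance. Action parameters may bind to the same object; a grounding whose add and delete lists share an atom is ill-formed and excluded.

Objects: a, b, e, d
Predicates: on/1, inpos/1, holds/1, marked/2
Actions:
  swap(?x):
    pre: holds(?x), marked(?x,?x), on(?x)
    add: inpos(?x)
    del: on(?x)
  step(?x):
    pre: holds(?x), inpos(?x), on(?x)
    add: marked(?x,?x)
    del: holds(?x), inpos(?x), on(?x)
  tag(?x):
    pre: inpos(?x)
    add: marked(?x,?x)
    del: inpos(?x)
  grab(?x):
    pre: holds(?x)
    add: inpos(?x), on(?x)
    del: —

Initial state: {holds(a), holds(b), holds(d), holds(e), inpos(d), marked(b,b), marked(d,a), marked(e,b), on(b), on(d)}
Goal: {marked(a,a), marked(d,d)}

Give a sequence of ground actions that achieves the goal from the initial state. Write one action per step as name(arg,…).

step(d); grab(a); step(a)

1. step(d)  →  {holds(a), holds(b), holds(e), marked(b,b), marked(d,a), marked(d,d), marked(e,b), on(b)}
2. grab(a)  →  {holds(a), holds(b), holds(e), inpos(a), marked(b,b), marked(d,a), marked(d,d), marked(e,b), on(a), on(b)}
3. step(a)  →  {holds(b), holds(e), marked(a,a), marked(b,b), marked(d,a), marked(d,d), marked(e,b), on(b)}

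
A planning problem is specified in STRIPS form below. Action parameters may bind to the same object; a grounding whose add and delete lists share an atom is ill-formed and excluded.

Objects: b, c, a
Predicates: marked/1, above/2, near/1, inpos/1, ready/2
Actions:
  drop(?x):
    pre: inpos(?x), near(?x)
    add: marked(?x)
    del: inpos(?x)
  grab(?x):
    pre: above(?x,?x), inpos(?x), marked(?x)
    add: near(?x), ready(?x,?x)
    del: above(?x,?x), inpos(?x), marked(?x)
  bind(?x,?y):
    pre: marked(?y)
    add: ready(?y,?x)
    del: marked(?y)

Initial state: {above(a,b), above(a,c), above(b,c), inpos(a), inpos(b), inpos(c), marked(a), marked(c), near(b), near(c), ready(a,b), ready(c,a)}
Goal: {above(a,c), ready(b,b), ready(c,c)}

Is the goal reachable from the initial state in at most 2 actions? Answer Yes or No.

1. drop(b)  →  {above(a,b), above(a,c), above(b,c), inpos(a), inpos(c), marked(a), marked(b), marked(c), near(b), near(c), ready(a,b), ready(c,a)}
2. bind(b,b)  →  {above(a,b), above(a,c), above(b,c), inpos(a), inpos(c), marked(a), marked(c), near(b), near(c), ready(a,b), ready(b,b), ready(c,a)}
3. bind(c,c)  →  {above(a,b), above(a,c), above(b,c), inpos(a), inpos(c), marked(a), near(b), near(c), ready(a,b), ready(b,b), ready(c,a), ready(c,c)}
optimal plan length = 3; 3 > 2

No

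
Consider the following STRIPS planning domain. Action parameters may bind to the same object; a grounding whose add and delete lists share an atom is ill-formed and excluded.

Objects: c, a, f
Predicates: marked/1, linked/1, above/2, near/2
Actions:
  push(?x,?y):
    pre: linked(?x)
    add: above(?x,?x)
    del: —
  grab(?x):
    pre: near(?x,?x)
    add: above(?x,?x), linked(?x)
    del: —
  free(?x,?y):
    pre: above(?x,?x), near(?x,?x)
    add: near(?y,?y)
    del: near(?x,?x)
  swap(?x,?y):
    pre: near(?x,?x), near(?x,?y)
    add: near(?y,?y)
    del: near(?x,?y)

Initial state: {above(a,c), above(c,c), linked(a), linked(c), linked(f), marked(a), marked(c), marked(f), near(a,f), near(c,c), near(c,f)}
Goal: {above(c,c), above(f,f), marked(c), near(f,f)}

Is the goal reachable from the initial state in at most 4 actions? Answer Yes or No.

Yes

1. push(f,c)  →  {above(a,c), above(c,c), above(f,f), linked(a), linked(c), linked(f), marked(a), marked(c), marked(f), near(a,f), near(c,c), near(c,f)}
2. free(c,f)  →  {above(a,c), above(c,c), above(f,f), linked(a), linked(c), linked(f), marked(a), marked(c), marked(f), near(a,f), near(c,f), near(f,f)}
optimal plan length = 2; 2 ≤ 4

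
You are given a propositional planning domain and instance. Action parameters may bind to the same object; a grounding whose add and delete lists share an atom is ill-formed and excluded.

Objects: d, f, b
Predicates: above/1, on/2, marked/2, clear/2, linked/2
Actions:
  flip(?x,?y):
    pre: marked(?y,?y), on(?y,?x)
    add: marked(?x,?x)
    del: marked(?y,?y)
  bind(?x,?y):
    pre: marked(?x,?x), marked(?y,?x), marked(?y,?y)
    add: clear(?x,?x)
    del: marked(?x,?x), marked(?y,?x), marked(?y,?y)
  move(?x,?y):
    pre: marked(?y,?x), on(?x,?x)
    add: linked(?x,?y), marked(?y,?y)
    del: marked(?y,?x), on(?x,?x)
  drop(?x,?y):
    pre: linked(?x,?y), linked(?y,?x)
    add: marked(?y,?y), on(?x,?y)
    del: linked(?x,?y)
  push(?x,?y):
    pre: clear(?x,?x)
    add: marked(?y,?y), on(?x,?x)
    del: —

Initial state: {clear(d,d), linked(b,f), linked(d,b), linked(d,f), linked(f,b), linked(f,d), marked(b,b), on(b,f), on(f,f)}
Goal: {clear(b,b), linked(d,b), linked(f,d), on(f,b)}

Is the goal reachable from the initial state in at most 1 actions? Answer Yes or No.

No

1. bind(b,b)  →  {clear(b,b), clear(d,d), linked(b,f), linked(d,b), linked(d,f), linked(f,b), linked(f,d), on(b,f), on(f,f)}
2. drop(f,b)  →  {clear(b,b), clear(d,d), linked(b,f), linked(d,b), linked(d,f), linked(f,d), marked(b,b), on(b,f), on(f,b), on(f,f)}
optimal plan length = 2; 2 > 1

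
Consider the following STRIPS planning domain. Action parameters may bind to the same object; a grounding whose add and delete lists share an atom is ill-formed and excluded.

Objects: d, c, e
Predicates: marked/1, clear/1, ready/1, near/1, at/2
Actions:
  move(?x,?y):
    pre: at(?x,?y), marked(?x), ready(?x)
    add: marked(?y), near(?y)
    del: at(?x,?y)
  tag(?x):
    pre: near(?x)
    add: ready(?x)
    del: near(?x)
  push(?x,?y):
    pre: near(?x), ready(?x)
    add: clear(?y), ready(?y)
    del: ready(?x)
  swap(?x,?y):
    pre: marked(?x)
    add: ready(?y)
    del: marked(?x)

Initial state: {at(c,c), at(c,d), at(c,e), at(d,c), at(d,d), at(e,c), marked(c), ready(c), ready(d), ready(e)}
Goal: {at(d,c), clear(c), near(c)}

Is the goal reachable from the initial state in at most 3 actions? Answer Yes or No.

1. move(c,d)  →  {at(c,c), at(c,e), at(d,c), at(d,d), at(e,c), marked(c), marked(d), near(d), ready(c), ready(d), ready(e)}
2. move(c,c)  →  {at(c,e), at(d,c), at(d,d), at(e,c), marked(c), marked(d), near(c), near(d), ready(c), ready(d), ready(e)}
3. push(d,c)  →  {at(c,e), at(d,c), at(d,d), at(e,c), clear(c), marked(c), marked(d), near(c), near(d), ready(c), ready(e)}
optimal plan length = 3; 3 ≤ 3

Yes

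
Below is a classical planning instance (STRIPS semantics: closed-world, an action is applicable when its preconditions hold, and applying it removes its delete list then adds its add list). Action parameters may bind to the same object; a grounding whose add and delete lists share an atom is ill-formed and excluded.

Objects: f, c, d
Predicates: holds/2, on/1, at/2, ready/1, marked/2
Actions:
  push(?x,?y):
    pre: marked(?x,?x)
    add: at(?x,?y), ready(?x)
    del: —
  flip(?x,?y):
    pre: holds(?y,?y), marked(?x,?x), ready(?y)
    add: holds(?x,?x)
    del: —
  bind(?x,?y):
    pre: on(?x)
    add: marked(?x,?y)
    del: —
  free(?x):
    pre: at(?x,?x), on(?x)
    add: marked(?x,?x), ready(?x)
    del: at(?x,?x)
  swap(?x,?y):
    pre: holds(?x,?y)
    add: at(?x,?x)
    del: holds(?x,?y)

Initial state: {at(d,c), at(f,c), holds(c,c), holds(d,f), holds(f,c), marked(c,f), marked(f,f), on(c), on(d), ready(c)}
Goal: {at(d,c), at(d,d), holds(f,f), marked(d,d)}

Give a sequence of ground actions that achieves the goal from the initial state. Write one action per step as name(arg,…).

flip(f,c); bind(d,d); push(d,d)

1. flip(f,c)  →  {at(d,c), at(f,c), holds(c,c), holds(d,f), holds(f,c), holds(f,f), marked(c,f), marked(f,f), on(c), on(d), ready(c)}
2. bind(d,d)  →  {at(d,c), at(f,c), holds(c,c), holds(d,f), holds(f,c), holds(f,f), marked(c,f), marked(d,d), marked(f,f), on(c), on(d), ready(c)}
3. push(d,d)  →  {at(d,c), at(d,d), at(f,c), holds(c,c), holds(d,f), holds(f,c), holds(f,f), marked(c,f), marked(d,d), marked(f,f), on(c), on(d), ready(c), ready(d)}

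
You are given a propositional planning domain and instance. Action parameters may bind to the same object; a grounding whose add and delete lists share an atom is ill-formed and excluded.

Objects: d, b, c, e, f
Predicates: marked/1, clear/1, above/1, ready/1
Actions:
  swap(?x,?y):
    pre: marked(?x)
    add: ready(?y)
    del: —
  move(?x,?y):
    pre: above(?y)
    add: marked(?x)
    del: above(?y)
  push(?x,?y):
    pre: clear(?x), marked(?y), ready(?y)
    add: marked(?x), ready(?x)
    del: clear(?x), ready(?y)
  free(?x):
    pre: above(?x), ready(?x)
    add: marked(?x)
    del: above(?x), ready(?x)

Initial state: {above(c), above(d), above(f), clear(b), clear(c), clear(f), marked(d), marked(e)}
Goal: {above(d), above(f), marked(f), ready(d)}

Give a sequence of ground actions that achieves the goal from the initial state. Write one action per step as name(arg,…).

swap(d,d); move(f,c)

1. swap(d,d)  →  {above(c), above(d), above(f), clear(b), clear(c), clear(f), marked(d), marked(e), ready(d)}
2. move(f,c)  →  {above(d), above(f), clear(b), clear(c), clear(f), marked(d), marked(e), marked(f), ready(d)}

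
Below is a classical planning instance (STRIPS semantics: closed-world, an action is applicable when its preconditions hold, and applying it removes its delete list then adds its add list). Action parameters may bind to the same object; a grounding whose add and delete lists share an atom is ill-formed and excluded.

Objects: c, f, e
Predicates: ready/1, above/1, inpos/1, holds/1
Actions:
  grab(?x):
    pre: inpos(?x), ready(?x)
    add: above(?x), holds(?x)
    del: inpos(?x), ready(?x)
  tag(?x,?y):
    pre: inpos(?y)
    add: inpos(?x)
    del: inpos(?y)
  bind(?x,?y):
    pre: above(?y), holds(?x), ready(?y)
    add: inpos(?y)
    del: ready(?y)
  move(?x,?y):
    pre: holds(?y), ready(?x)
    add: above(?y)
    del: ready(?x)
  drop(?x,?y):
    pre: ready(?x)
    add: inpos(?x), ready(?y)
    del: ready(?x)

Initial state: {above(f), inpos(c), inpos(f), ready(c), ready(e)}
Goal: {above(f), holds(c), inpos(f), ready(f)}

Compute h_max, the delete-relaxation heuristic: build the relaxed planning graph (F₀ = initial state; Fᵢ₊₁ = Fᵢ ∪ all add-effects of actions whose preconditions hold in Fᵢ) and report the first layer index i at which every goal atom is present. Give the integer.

F0 = init (5 atoms)
F1 = F0 ∪ {above(c), holds(c), inpos(e), ready(f)}  (9 atoms)
goal ⊆ F1  ⇒  h_max = 1

1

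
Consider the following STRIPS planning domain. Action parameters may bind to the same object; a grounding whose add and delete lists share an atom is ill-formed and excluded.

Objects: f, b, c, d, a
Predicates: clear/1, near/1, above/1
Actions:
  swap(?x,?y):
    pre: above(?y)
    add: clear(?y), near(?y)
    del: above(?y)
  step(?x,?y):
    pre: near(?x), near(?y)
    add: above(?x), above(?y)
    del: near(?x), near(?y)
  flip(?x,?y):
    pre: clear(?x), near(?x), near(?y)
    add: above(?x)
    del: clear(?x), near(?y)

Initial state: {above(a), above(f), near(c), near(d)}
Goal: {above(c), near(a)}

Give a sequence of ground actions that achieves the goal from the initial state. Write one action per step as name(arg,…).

swap(f,a); step(c,c)

1. swap(f,a)  →  {above(f), clear(a), near(a), near(c), near(d)}
2. step(c,c)  →  {above(c), above(f), clear(a), near(a), near(d)}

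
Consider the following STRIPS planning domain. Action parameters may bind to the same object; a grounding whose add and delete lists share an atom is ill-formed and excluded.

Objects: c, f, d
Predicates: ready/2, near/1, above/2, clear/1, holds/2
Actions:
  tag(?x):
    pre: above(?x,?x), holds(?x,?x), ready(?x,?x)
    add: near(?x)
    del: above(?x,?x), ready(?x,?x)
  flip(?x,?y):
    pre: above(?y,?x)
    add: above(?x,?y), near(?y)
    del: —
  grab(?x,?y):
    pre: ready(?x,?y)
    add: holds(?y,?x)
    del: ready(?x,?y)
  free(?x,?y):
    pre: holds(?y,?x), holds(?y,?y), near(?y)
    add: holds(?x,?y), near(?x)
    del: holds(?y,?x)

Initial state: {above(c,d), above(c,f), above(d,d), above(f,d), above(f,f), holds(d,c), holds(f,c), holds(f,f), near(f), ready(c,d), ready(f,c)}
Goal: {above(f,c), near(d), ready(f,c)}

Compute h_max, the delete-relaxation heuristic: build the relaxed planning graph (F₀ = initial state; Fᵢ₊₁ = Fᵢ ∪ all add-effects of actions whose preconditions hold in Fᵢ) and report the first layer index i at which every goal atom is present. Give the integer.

F0 = init (11 atoms)
F1 = F0 ∪ {above(d,c), above(d,f), above(f,c), holds(c,f), near(c), near(d)}  (17 atoms)
goal ⊆ F1  ⇒  h_max = 1

1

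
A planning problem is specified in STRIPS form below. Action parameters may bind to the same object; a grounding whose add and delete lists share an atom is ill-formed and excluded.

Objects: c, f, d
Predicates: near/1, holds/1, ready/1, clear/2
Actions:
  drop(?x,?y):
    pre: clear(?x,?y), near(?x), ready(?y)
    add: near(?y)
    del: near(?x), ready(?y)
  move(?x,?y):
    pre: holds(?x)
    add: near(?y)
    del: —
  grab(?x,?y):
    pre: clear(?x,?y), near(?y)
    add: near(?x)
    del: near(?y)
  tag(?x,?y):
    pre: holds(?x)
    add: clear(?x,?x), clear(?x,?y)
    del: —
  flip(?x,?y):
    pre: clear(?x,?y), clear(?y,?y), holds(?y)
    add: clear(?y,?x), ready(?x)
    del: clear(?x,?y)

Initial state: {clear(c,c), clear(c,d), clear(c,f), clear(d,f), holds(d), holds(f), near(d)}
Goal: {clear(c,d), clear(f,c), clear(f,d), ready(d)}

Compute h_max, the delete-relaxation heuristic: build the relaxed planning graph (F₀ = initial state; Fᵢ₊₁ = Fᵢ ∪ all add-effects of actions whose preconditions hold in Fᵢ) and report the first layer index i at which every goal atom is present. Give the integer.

F0 = init (7 atoms)
F1 = F0 ∪ {clear(d,c), clear(d,d), clear(f,c), clear(f,d), clear(f,f), near(c), near(f)}  (14 atoms)
F2 = F1 ∪ {ready(c), ready(d), ready(f)}  (17 atoms)
goal ⊆ F2  ⇒  h_max = 2

2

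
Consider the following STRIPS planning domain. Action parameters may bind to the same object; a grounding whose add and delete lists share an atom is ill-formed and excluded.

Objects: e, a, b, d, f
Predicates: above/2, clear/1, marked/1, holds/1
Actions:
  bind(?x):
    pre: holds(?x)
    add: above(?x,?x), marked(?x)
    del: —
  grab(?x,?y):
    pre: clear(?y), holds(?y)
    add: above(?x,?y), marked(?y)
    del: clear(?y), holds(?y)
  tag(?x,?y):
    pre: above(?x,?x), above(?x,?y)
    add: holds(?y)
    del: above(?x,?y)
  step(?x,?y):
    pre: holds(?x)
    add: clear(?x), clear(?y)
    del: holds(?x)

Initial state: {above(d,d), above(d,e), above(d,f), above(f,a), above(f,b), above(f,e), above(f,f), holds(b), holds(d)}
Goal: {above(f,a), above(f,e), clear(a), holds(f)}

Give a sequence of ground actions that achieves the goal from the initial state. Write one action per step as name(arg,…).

tag(d,f); step(b,a)

1. tag(d,f)  →  {above(d,d), above(d,e), above(f,a), above(f,b), above(f,e), above(f,f), holds(b), holds(d), holds(f)}
2. step(b,a)  →  {above(d,d), above(d,e), above(f,a), above(f,b), above(f,e), above(f,f), clear(a), clear(b), holds(d), holds(f)}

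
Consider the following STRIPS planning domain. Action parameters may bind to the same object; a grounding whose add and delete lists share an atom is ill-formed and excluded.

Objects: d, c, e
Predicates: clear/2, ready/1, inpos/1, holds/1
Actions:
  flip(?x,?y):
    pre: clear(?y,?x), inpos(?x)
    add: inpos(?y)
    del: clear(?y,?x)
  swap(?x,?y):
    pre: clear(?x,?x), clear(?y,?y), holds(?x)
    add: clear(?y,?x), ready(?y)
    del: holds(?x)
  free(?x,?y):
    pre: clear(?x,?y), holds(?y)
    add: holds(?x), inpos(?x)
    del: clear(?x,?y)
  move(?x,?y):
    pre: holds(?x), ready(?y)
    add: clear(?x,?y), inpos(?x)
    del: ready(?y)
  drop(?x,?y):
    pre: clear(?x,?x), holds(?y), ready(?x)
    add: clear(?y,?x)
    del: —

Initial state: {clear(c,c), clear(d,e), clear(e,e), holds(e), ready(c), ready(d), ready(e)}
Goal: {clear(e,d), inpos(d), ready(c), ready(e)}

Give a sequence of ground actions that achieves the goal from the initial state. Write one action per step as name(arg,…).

1. free(d,e)  →  {clear(c,c), clear(e,e), holds(d), holds(e), inpos(d), ready(c), ready(d), ready(e)}
2. move(e,d)  →  {clear(c,c), clear(e,d), clear(e,e), holds(d), holds(e), inpos(d), inpos(e), ready(c), ready(e)}

free(d,e); move(e,d)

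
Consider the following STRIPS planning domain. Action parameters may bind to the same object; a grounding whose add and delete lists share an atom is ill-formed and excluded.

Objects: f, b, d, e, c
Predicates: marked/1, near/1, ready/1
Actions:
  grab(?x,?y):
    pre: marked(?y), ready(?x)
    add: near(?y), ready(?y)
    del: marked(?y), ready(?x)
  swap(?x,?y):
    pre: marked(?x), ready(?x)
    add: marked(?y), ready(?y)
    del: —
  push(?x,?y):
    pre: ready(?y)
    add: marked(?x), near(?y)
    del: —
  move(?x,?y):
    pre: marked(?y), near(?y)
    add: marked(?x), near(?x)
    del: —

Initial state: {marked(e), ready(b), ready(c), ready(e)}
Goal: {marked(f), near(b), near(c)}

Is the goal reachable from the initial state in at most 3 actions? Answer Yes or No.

1. push(f,b)  →  {marked(e), marked(f), near(b), ready(b), ready(c), ready(e)}
2. push(f,c)  →  {marked(e), marked(f), near(b), near(c), ready(b), ready(c), ready(e)}
optimal plan length = 2; 2 ≤ 3

Yes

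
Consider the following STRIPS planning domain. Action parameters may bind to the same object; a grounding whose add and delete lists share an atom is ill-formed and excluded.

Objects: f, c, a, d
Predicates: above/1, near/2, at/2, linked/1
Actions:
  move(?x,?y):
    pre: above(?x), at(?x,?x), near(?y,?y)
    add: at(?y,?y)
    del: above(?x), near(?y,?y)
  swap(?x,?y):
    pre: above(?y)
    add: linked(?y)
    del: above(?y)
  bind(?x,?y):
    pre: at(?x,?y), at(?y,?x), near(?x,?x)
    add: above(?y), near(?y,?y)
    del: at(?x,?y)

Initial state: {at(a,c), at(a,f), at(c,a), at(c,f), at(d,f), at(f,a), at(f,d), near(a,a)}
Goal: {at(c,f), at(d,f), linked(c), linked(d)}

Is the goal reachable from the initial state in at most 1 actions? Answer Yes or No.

1. bind(a,f)  →  {above(f), at(a,c), at(c,a), at(c,f), at(d,f), at(f,a), at(f,d), near(a,a), near(f,f)}
2. bind(f,d)  →  {above(d), above(f), at(a,c), at(c,a), at(c,f), at(d,f), at(f,a), near(a,a), near(d,d), near(f,f)}
3. swap(f,d)  →  {above(f), at(a,c), at(c,a), at(c,f), at(d,f), at(f,a), linked(d), near(a,a), near(d,d), near(f,f)}
4. bind(a,c)  →  {above(c), above(f), at(c,a), at(c,f), at(d,f), at(f,a), linked(d), near(a,a), near(c,c), near(d,d), near(f,f)}
5. swap(f,c)  →  {above(f), at(c,a), at(c,f), at(d,f), at(f,a), linked(c), linked(d), near(a,a), near(c,c), near(d,d), near(f,f)}
optimal plan length = 5; 5 > 1

No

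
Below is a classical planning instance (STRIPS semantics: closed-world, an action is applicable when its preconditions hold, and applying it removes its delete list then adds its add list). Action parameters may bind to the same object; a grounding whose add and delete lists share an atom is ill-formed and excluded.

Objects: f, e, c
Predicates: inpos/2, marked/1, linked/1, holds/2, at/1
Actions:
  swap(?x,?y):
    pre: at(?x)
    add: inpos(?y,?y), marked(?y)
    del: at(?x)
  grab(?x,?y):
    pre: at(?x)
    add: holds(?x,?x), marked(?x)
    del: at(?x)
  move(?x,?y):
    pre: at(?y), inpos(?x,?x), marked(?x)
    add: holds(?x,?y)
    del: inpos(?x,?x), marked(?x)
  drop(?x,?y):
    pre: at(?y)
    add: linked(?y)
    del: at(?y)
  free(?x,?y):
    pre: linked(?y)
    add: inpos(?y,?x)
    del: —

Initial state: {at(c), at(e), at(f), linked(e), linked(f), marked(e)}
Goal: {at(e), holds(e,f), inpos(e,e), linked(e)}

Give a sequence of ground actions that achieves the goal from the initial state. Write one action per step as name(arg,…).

1. swap(c,e)  →  {at(e), at(f), inpos(e,e), linked(e), linked(f), marked(e)}
2. move(e,f)  →  {at(e), at(f), holds(e,f), linked(e), linked(f)}
3. swap(f,e)  →  {at(e), holds(e,f), inpos(e,e), linked(e), linked(f), marked(e)}

swap(c,e); move(e,f); swap(f,e)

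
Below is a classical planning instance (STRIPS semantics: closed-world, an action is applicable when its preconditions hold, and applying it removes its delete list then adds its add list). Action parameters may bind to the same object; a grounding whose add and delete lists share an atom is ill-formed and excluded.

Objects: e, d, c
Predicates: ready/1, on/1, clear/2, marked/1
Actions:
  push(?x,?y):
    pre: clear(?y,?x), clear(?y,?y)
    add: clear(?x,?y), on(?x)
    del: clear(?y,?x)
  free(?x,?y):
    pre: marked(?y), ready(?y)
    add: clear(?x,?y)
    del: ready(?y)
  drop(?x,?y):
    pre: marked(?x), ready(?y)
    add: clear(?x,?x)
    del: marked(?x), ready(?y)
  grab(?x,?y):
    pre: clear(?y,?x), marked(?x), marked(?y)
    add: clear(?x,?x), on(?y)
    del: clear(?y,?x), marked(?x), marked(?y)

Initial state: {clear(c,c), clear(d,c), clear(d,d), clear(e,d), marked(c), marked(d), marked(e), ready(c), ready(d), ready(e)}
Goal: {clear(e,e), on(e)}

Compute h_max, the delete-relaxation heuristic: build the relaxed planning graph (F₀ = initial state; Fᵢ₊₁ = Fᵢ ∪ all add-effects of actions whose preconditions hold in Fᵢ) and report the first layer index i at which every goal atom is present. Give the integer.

F0 = init (10 atoms)
F1 = F0 ∪ {clear(c,d), clear(c,e), clear(d,e), clear(e,c), clear(e,e), on(c), on(d), on(e)}  (18 atoms)
goal ⊆ F1  ⇒  h_max = 1

1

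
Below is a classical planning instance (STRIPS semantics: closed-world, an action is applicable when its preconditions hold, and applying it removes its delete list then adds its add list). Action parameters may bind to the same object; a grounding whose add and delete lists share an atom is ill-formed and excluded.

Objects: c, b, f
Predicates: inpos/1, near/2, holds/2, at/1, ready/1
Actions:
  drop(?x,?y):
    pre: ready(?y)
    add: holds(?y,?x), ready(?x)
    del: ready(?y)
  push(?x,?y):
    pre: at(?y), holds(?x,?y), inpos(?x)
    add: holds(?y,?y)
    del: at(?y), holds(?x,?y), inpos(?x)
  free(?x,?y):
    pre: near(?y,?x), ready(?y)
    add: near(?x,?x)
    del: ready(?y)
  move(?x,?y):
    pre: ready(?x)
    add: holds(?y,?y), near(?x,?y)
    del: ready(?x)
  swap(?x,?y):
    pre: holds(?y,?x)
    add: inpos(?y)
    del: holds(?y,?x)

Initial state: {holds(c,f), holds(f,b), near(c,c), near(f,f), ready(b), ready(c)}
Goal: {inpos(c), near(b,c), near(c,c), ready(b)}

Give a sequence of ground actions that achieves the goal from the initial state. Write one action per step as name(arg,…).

1. move(b,c)  →  {holds(c,c), holds(c,f), holds(f,b), near(b,c), near(c,c), near(f,f), ready(c)}
2. drop(b,c)  →  {holds(c,b), holds(c,c), holds(c,f), holds(f,b), near(b,c), near(c,c), near(f,f), ready(b)}
3. swap(c,c)  →  {holds(c,b), holds(c,f), holds(f,b), inpos(c), near(b,c), near(c,c), near(f,f), ready(b)}

move(b,c); drop(b,c); swap(c,c)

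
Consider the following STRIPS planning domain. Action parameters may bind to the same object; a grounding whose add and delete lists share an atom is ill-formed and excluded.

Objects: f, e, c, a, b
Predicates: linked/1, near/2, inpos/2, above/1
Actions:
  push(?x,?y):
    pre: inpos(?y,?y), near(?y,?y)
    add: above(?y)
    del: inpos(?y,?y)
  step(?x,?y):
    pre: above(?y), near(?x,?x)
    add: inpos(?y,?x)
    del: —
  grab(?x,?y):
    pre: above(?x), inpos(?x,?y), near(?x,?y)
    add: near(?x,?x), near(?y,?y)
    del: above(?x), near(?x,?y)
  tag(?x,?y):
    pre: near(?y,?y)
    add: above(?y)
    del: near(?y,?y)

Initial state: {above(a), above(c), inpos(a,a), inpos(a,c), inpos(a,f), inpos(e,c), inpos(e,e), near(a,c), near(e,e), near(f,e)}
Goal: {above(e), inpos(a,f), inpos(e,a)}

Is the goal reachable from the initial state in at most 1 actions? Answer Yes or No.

No

1. push(f,e)  →  {above(a), above(c), above(e), inpos(a,a), inpos(a,c), inpos(a,f), inpos(e,c), near(a,c), near(e,e), near(f,e)}
2. grab(a,c)  →  {above(c), above(e), inpos(a,a), inpos(a,c), inpos(a,f), inpos(e,c), near(a,a), near(c,c), near(e,e), near(f,e)}
3. step(a,e)  →  {above(c), above(e), inpos(a,a), inpos(a,c), inpos(a,f), inpos(e,a), inpos(e,c), near(a,a), near(c,c), near(e,e), near(f,e)}
optimal plan length = 3; 3 > 1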